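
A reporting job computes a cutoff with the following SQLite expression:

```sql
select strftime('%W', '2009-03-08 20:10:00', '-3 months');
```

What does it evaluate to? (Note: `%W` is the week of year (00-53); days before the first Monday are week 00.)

First apply '-3 months': 2009-03-08 20:10:00 → 2008-12-08 20:10:00.
2008-12-08 is a Monday. SQLite's %W counts Mondays since the year started; the result is 49.

49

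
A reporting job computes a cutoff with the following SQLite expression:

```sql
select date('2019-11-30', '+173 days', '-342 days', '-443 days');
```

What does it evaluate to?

2018-03-28

Applying '+173 days' to 2019-11-30: counting 173 days forward gives 2020-05-21.
Applying '-342 days' to 2020-05-21: counting 342 days back gives 2019-06-14.
Applying '-443 days' to 2019-06-14: counting 443 days back gives 2018-03-28.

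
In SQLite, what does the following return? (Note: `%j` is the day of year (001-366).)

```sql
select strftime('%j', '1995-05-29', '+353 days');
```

First apply '+353 days': 1995-05-29 → 1996-05-16.
Day-of-year for 1996-05-16: days since 1996-01-01 inclusive = 137, zero-padded to 137.

137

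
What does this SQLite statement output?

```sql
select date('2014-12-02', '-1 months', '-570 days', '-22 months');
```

Adding -1 month to 2014-12-02 gives 2014-11-02.
Applying '-570 days' to 2014-11-02: counting 570 days back gives 2013-04-11.
Adding -22 months to 2013-04-11 gives 2011-06-11.

2011-06-11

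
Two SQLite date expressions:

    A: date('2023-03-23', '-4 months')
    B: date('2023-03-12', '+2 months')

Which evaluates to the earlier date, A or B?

A = 2022-11-23.
B = 2023-05-12.
A is earlier.

A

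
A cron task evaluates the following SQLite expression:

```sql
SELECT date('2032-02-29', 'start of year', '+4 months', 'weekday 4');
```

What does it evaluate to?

`start of year` rewinds 2032-02-29 to 2032-01-01.
Adding +4 months to 2032-01-01 gives 2032-05-01.
`weekday 4` advances to the next Thursday; 2032-05-01 is a Saturday, so it moves forward to 2032-05-06.

2032-05-06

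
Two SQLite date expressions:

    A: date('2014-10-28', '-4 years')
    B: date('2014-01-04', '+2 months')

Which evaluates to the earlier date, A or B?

A = 2010-10-28.
B = 2014-03-04.
A is earlier.

A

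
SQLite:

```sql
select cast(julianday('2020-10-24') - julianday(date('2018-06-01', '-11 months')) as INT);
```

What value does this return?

Adding -11 months to 2018-06-01 gives 2017-07-01.
30 days remain in July 2017 after the 1st (31 − 1).
Full months from August 2017 through September 2020 contribute their day counts.
Then 24 days into October 2020.
Total: 30 + 31 + 30 + 31 + 30 + 31 + 31 + 28 + 31 + 30 + 31 + 30 + 31 + 31 + 30 + 31 + 30 + 31 + 31 + 28 + 31 + 30 + 31 + 30 + 31 + 31 + 30 + 31 + 30 + 31 + 31 + 29 + 31 + 30 + 31 + 30 + 31 + 31 + 30 + 24 = 1211.

1211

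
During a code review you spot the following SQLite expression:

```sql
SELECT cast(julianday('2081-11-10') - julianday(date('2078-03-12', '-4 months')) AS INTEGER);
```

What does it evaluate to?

1459

Adding -4 months to 2078-03-12 gives 2077-11-12.
18 days remain in November 2077 after the 12th (30 − 12).
Full months from December 2077 through October 2081 contribute their day counts.
Then 10 days into November 2081.
Total: 18 + 31 + 31 + 28 + 31 + 30 + 31 + 30 + 31 + 31 + 30 + 31 + 30 + 31 + 31 + 28 + 31 + 30 + 31 + 30 + 31 + 31 + 30 + 31 + 30 + 31 + 31 + 29 + 31 + 30 + 31 + 30 + 31 + 31 + 30 + 31 + 30 + 31 + 31 + 28 + 31 + 30 + 31 + 30 + 31 + 31 + 30 + 31 + 10 = 1459.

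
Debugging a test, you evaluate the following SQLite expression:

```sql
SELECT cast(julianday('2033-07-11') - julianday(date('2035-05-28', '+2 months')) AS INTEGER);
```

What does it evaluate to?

-747

Adding +2 months to 2035-05-28 gives 2035-07-28.
20 days remain in July 2033 after the 11th (31 − 11).
Full months from August 2033 through June 2035 contribute their day counts.
Then 28 days into July 2035.
Total: 20 + 31 + 30 + 31 + 30 + 31 + 31 + 28 + 31 + 30 + 31 + 30 + 31 + 31 + 30 + 31 + 30 + 31 + 31 + 28 + 31 + 30 + 31 + 30 + 28 = 747.
The subtraction is earlier − later, so the result is −747 → -747.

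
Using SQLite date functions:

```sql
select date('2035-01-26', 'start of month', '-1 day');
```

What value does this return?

`start of month` rewinds 2035-01-26 to 2035-01-01.
Going back 1 day from 2035-01-01 reaches 2034-12-31 (last day of December, 31 days).

2034-12-31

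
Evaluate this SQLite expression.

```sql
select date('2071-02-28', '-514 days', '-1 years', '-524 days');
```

Applying '-514 days' to 2071-02-28: counting 514 days back gives 2069-10-02.
Adding -1 year to 2069-10-02 gives 2068-10-02.
Applying '-524 days' to 2068-10-02: counting 524 days back gives 2067-04-27.

2067-04-27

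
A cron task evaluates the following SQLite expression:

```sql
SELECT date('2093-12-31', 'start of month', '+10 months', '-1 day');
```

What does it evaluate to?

`start of month` rewinds 2093-12-31 to 2093-12-01.
Adding +10 months to 2093-12-01 gives 2094-10-01.
Going back 1 day from 2094-10-01 reaches 2094-09-30 (last day of September, 30 days).

2094-09-30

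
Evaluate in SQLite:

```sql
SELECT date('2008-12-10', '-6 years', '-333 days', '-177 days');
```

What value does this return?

2001-07-18

Adding -6 years to 2008-12-10 gives 2002-12-10.
Applying '-333 days' to 2002-12-10: counting 333 days back gives 2002-01-11.
Applying '-177 days' to 2002-01-11: counting 177 days back gives 2001-07-18.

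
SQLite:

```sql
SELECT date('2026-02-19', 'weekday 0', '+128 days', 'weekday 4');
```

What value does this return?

`weekday 0` advances to the next Sunday; 2026-02-19 is a Thursday, so it moves forward to 2026-02-22.
Applying '+128 days' to 2026-02-22: counting 128 days forward gives 2026-06-30.
`weekday 4` advances to the next Thursday; 2026-06-30 is a Tuesday, so it moves forward to 2026-07-02.

2026-07-02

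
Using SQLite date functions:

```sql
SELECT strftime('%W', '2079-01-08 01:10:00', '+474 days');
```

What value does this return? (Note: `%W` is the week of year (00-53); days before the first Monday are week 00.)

First apply '+474 days': 2079-01-08 01:10:00 → 2080-04-26 01:10:00.
2080-04-26 is a Friday. SQLite's %W counts Mondays since the year started; the result is 17.

17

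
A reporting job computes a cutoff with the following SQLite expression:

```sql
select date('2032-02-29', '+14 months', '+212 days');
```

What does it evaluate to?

Adding +14 months to 2032-02-29 gives 2033-04-29.
Applying '+212 days' to 2033-04-29: counting 212 days forward gives 2033-11-27.

2033-11-27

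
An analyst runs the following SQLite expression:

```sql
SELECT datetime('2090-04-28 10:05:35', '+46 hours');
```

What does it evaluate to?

2090-04-30 08:05:35

+46 hours from 2090-04-28 10:05:35 is 2090-04-30 08:05:35 (crosses midnight).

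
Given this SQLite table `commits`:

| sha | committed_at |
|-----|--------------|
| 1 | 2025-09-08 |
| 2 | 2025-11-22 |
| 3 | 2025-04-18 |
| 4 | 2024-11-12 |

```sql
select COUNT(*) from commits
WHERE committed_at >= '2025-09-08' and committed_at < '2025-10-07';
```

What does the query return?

1

Rows in [2025-09-08, 2025-10-07): 2025-09-08 → 1 row.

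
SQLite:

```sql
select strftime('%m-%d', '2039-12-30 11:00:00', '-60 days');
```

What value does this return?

10-31

First apply '-60 days': 2039-12-30 11:00:00 → 2039-10-31 11:00:00.
`%m-%d` extracts the month-day: 10-31.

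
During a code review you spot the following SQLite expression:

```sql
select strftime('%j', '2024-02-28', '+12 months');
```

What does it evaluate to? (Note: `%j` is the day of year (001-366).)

First apply '+12 months': 2024-02-28 → 2025-02-28.
Day-of-year for 2025-02-28: days since 2025-01-01 inclusive = 59, zero-padded to 059.

059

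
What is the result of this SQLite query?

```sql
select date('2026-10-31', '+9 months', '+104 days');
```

2027-11-12

Adding +9 months to 2026-10-31 gives 2027-07-31.
Applying '+104 days' to 2027-07-31: counting 104 days forward gives 2027-11-12.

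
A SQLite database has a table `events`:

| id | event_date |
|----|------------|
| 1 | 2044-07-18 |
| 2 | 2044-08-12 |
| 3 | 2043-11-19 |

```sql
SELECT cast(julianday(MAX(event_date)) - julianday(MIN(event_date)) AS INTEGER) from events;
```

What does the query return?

MIN = 2043-11-19, MAX = 2044-08-12.
11 days remain in November 2043 after the 19th (30 − 19).
Full months from December 2043 through July 2044 contribute their day counts.
Then 12 days into August 2044.
Total: 11 + 31 + 31 + 29 + 31 + 30 + 31 + 30 + 31 + 12 = 267.

267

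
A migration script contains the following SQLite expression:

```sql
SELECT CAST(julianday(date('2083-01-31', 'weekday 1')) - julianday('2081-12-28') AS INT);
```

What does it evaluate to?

400

`weekday 1` advances to the next Monday; 2083-01-31 is a Sunday, so it moves forward to 2083-02-01.
3 days remain in December 2081 after the 28th (31 − 28).
Full months from January 2082 through January 2083 contribute their day counts.
Then 1 day into February 2083.
Total: 3 + 31 + 28 + 31 + 30 + 31 + 30 + 31 + 31 + 30 + 31 + 30 + 31 + 31 + 1 = 400.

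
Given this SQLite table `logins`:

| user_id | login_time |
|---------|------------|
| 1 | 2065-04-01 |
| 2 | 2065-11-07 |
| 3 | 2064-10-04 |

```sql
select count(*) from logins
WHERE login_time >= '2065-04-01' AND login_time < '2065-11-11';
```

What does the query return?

Rows in [2065-04-01, 2065-11-11): 2065-04-01, 2065-11-07 → 2 rows.

2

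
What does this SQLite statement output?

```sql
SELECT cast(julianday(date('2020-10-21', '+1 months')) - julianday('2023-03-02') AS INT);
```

-831

Adding +1 month to 2020-10-21 gives 2020-11-21.
9 days remain in November 2020 after the 21st (30 − 21).
Full months from December 2020 through February 2023 contribute their day counts.
Then 2 days into March 2023.
Total: 9 + 31 + 31 + 28 + 31 + 30 + 31 + 30 + 31 + 31 + 30 + 31 + 30 + 31 + 31 + 28 + 31 + 30 + 31 + 30 + 31 + 31 + 30 + 31 + 30 + 31 + 31 + 28 + 2 = 831.
The subtraction is earlier − later, so the result is −831 → -831.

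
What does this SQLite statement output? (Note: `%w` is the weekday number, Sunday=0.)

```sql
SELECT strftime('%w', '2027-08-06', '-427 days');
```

5

First apply '-427 days': 2027-08-06 → 2026-06-05.
2026-06-05 is a Friday; with Sunday=0 that is 5.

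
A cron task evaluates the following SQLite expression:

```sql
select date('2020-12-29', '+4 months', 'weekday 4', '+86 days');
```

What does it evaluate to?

Adding +4 months to 2020-12-29 gives 2021-04-29.
`weekday 4` advances to the next Thursday; 2021-04-29 is already a Thursday, so it stays at 2021-04-29.
Applying '+86 days' to 2021-04-29: counting 86 days forward gives 2021-07-24.

2021-07-24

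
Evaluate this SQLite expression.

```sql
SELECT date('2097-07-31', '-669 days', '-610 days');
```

Applying '-669 days' to 2097-07-31: counting 669 days back gives 2095-10-01.
Applying '-610 days' to 2095-10-01: counting 610 days back gives 2094-01-29.

2094-01-29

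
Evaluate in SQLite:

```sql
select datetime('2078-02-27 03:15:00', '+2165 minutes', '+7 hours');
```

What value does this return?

2165 minutes = 36h 5m; +2165 minutes from 2078-02-27 03:15:00 is 2078-02-28 15:20:00 (crosses midnight).
+7 hours from 2078-02-28 15:20:00 is 2078-02-28 22:20:00.

2078-02-28 22:20:00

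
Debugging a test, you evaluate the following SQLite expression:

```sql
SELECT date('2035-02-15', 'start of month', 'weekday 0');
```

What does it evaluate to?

2035-02-04

`start of month` rewinds 2035-02-15 to 2035-02-01.
`weekday 0` advances to the next Sunday; 2035-02-01 is a Thursday, so it moves forward to 2035-02-04.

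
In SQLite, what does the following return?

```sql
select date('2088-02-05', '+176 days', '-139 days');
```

Applying '+176 days' to 2088-02-05: counting 176 days forward gives 2088-07-30.
Applying '-139 days' to 2088-07-30: counting 139 days back gives 2088-03-13.

2088-03-13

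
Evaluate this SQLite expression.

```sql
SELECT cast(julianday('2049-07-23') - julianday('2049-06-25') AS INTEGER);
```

5 days remain in June 2049 after the 25th (30 − 25).
Then 23 days into July 2049.
Total: 5 + 23 = 28.

28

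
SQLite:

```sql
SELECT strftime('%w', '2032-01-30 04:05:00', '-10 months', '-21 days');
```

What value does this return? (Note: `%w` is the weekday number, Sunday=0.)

0

First apply '-10 months', '-21 days': 2032-01-30 04:05:00 → 2031-03-09 04:05:00.
2031-03-09 is a Sunday; with Sunday=0 that is 0.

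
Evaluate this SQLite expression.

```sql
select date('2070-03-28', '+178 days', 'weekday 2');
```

Applying '+178 days' to 2070-03-28: counting 178 days forward gives 2070-09-22.
`weekday 2` advances to the next Tuesday; 2070-09-22 is a Monday, so it moves forward to 2070-09-23.

2070-09-23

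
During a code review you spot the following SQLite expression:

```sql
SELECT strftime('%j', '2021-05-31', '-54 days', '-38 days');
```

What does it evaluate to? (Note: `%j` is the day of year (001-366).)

First apply '-54 days', '-38 days': 2021-05-31 → 2021-02-28.
Day-of-year for 2021-02-28: days since 2021-01-01 inclusive = 59, zero-padded to 059.

059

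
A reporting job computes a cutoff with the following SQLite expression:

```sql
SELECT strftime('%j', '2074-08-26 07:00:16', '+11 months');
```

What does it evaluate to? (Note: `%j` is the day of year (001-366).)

First apply '+11 months': 2074-08-26 07:00:16 → 2075-07-26 07:00:16.
Day-of-year for 2075-07-26: days since 2075-01-01 inclusive = 207, zero-padded to 207.

207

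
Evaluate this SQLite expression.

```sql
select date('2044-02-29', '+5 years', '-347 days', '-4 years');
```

2044-03-19

Adding +5 years to 2044-02-29 targets 2049-02-29, but 2049 is not a leap year, so SQLite normalizes to 2049-03-01.
Applying '-347 days' to 2049-03-01: counting 347 days back gives 2048-03-19.
Adding -4 years to 2048-03-19 gives 2044-03-19.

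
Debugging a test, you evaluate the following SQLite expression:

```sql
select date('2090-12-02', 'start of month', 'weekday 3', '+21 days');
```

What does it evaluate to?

2090-12-27

`start of month` rewinds 2090-12-02 to 2090-12-01.
`weekday 3` advances to the next Wednesday; 2090-12-01 is a Friday, so it moves forward to 2090-12-06.
Advancing 21 more days within December lands on 2090-12-27.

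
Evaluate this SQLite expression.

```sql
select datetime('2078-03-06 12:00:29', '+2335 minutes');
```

2078-03-08 02:55:29

2335 minutes = 38h 55m; +2335 minutes from 2078-03-06 12:00:29 is 2078-03-08 02:55:29 (crosses midnight).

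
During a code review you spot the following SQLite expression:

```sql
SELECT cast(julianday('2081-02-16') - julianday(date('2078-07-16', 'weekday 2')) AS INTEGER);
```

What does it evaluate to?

943

`weekday 2` advances to the next Tuesday; 2078-07-16 is a Saturday, so it moves forward to 2078-07-19.
12 days remain in July 2078 after the 19th (31 − 19).
Full months from August 2078 through January 2081 contribute their day counts.
Then 16 days into February 2081.
Total: 12 + 31 + 30 + 31 + 30 + 31 + 31 + 28 + 31 + 30 + 31 + 30 + 31 + 31 + 30 + 31 + 30 + 31 + 31 + 29 + 31 + 30 + 31 + 30 + 31 + 31 + 30 + 31 + 30 + 31 + 31 + 16 = 943.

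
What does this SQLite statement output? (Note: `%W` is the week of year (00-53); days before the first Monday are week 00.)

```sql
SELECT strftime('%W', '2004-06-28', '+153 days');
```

First apply '+153 days': 2004-06-28 → 2004-11-28.
2004-11-28 is a Sunday. SQLite's %W counts Mondays since the year started; the result is 47.

47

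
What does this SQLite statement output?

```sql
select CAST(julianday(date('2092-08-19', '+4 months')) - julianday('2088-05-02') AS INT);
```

1692

Adding +4 months to 2092-08-19 gives 2092-12-19.
29 days remain in May 2088 after the 2nd (31 − 2).
Full months from June 2088 through November 2092 contribute their day counts.
Then 19 days into December 2092.
Total: 29 + 30 + 31 + 31 + 30 + 31 + 30 + 31 + 31 + 28 + 31 + 30 + 31 + 30 + 31 + 31 + 30 + 31 + 30 + 31 + 31 + 28 + 31 + 30 + 31 + 30 + 31 + 31 + 30 + 31 + 30 + 31 + 31 + 28 + 31 + 30 + 31 + 30 + 31 + 31 + 30 + 31 + 30 + 31 + 31 + 29 + 31 + 30 + 31 + 30 + 31 + 31 + 30 + 31 + 30 + 19 = 1692.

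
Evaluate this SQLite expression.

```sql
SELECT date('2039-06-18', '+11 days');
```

Advancing 11 more days within June lands on 2039-06-29.

2039-06-29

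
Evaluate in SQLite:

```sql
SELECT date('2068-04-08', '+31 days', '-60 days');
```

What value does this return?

April 2068 has 30 days; 22 remain after the 8th, so 23 days reach 2068-05-01.
Advancing 8 more days within May lands on 2068-05-09.
Applying '-60 days' to 2068-05-09: counting 60 days back gives 2068-03-10.

2068-03-10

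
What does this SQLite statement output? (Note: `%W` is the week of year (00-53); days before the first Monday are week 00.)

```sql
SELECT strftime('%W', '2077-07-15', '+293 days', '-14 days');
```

First apply '+293 days', '-14 days': 2077-07-15 → 2078-04-20.
2078-04-20 is a Wednesday. SQLite's %W counts Mondays since the year started; the result is 16.

16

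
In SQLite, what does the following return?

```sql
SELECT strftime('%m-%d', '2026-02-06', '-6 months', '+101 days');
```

First apply '-6 months', '+101 days': 2026-02-06 → 2025-11-15.
`%m-%d` extracts the month-day: 11-15.

11-15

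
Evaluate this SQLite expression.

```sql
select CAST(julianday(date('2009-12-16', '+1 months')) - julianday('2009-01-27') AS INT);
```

Adding +1 month to 2009-12-16 gives 2010-01-16.
4 days remain in January 2009 after the 27th (31 − 27).
Full months from February 2009 through December 2009 contribute their day counts.
Then 16 days into January 2010.
Total: 4 + 28 + 31 + 30 + 31 + 30 + 31 + 31 + 30 + 31 + 30 + 31 + 16 = 354.

354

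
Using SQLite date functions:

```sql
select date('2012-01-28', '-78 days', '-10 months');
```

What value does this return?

2011-01-11

Applying '-78 days' to 2012-01-28: counting 78 days back gives 2011-11-11.
Adding -10 months to 2011-11-11 gives 2011-01-11.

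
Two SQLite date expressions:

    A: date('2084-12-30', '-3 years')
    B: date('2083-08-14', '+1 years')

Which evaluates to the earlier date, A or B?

A

A = 2081-12-30.
B = 2084-08-14.
A is earlier.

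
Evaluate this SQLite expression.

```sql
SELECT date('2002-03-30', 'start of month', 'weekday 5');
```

`start of month` rewinds 2002-03-30 to 2002-03-01.
`weekday 5` advances to the next Friday; 2002-03-01 is already a Friday, so it stays at 2002-03-01.

2002-03-01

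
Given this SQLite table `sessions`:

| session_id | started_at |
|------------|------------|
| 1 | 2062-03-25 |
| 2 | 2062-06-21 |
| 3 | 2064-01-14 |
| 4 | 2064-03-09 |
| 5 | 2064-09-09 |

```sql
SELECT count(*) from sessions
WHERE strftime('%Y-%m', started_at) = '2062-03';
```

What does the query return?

1

Rows with year-month 2062-03: 2062-03-25 → 1.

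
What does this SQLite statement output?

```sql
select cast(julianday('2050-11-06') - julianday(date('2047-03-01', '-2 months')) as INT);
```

1405

Adding -2 months to 2047-03-01 gives 2047-01-01.
30 days remain in January 2047 after the 1st (31 − 1).
Full months from February 2047 through October 2050 contribute their day counts.
Then 6 days into November 2050.
Total: 30 + 28 + 31 + 30 + 31 + 30 + 31 + 31 + 30 + 31 + 30 + 31 + 31 + 29 + 31 + 30 + 31 + 30 + 31 + 31 + 30 + 31 + 30 + 31 + 31 + 28 + 31 + 30 + 31 + 30 + 31 + 31 + 30 + 31 + 30 + 31 + 31 + 28 + 31 + 30 + 31 + 30 + 31 + 31 + 30 + 31 + 6 = 1405.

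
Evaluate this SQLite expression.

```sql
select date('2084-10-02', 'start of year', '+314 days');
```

`start of year` rewinds 2084-10-02 to 2084-01-01.
Applying '+314 days' to 2084-01-01: counting 314 days forward gives 2084-11-10.

2084-11-10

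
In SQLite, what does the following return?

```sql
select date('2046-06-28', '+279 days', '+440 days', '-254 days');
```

Applying '+279 days' to 2046-06-28: counting 279 days forward gives 2047-04-03.
Applying '+440 days' to 2047-04-03: counting 440 days forward gives 2048-06-16.
Applying '-254 days' to 2048-06-16: counting 254 days back gives 2047-10-06.

2047-10-06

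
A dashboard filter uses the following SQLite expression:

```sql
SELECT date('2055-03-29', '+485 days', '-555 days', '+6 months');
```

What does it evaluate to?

2055-07-18

Applying '+485 days' to 2055-03-29: counting 485 days forward gives 2056-07-26.
Applying '-555 days' to 2056-07-26: counting 555 days back gives 2055-01-18.
Adding +6 months to 2055-01-18 gives 2055-07-18.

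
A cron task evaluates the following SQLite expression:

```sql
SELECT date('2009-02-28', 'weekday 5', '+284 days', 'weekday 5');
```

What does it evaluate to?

2009-12-18

`weekday 5` advances to the next Friday; 2009-02-28 is a Saturday, so it moves forward to 2009-03-06.
Applying '+284 days' to 2009-03-06: counting 284 days forward gives 2009-12-15.
`weekday 5` advances to the next Friday; 2009-12-15 is a Tuesday, so it moves forward to 2009-12-18.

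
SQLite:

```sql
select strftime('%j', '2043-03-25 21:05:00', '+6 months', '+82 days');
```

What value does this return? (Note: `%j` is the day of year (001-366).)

First apply '+6 months', '+82 days': 2043-03-25 21:05:00 → 2043-12-16 21:05:00.
Day-of-year for 2043-12-16: days since 2043-01-01 inclusive = 350, zero-padded to 350.

350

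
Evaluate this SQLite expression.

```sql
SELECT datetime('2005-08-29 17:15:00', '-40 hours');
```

2005-08-28 01:15:00

-40 hours from 2005-08-29 17:15:00 is 2005-08-28 01:15:00 (crosses midnight).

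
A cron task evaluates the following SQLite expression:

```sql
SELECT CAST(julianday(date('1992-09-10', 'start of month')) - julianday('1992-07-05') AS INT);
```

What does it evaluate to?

58

`start of month` rewinds 1992-09-10 to 1992-09-01.
26 days remain in July 1992 after the 5th (31 − 5).
August 1992: 31 days.
Then 1 day into September 1992.
Total: 26 + 31 + 1 = 58.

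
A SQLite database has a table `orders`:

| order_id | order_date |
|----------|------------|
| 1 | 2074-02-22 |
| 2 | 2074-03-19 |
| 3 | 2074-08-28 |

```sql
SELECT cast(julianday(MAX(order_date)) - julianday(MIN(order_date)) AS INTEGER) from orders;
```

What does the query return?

187

MIN = 2074-02-22, MAX = 2074-08-28.
6 days remain in February 2074 after the 22nd (28 − 22).
March 2074: 31 days.
April 2074: 30 days.
May 2074: 31 days.
June 2074: 30 days.
July 2074: 31 days.
Then 28 days into August 2074.
Total: 6 + 31 + 30 + 31 + 30 + 31 + 28 = 187.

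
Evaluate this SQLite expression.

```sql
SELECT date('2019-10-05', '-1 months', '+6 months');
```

Adding -1 month to 2019-10-05 gives 2019-09-05.
Adding +6 months to 2019-09-05 gives 2020-03-05.

2020-03-05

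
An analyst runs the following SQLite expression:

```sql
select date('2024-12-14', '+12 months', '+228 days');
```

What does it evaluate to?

2026-07-30

Adding +12 months to 2024-12-14 gives 2025-12-14.
Applying '+228 days' to 2025-12-14: counting 228 days forward gives 2026-07-30.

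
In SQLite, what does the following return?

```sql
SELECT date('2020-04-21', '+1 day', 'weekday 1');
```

2020-04-27

Advancing 1 more day within April lands on 2020-04-22.
`weekday 1` advances to the next Monday; 2020-04-22 is a Wednesday, so it moves forward to 2020-04-27.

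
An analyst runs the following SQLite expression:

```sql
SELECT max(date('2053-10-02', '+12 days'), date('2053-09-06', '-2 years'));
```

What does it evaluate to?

date('2053-10-02', '+12 days') → 2053-10-14.
date('2053-09-06', '-2 years') → 2051-09-06.
Later of the two is 2053-10-14.

2053-10-14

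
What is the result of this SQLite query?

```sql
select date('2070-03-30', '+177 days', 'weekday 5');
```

Applying '+177 days' to 2070-03-30: counting 177 days forward gives 2070-09-23.
`weekday 5` advances to the next Friday; 2070-09-23 is a Tuesday, so it moves forward to 2070-09-26.

2070-09-26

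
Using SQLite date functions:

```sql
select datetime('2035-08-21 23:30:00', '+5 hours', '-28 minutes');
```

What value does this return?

2035-08-22 04:02:00

+5 hours from 2035-08-21 23:30:00 is 2035-08-22 04:30:00 (crosses midnight).
-28 minutes from 2035-08-22 04:30:00 is 2035-08-22 04:02:00.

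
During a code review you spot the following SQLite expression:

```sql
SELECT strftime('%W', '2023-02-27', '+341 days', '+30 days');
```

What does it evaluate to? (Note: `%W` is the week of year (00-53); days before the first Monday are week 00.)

First apply '+341 days', '+30 days': 2023-02-27 → 2024-03-04.
2024-03-04 is a Monday. SQLite's %W counts Mondays since the year started; the result is 10.

10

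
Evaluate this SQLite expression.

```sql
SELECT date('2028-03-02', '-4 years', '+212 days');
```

2024-09-30

Adding -4 years to 2028-03-02 gives 2024-03-02.
Applying '+212 days' to 2024-03-02: counting 212 days forward gives 2024-09-30.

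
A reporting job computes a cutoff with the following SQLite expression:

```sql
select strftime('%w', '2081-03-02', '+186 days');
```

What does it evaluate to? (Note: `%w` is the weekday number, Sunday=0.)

First apply '+186 days': 2081-03-02 → 2081-09-04.
2081-09-04 is a Thursday; with Sunday=0 that is 4.

4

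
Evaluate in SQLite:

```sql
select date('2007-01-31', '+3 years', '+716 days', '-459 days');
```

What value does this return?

2010-10-15

Adding +3 years to 2007-01-31 gives 2010-01-31.
Applying '+716 days' to 2010-01-31: counting 716 days forward gives 2012-01-17.
Applying '-459 days' to 2012-01-17: counting 459 days back gives 2010-10-15.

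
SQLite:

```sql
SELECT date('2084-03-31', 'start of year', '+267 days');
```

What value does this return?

2084-09-24

`start of year` rewinds 2084-03-31 to 2084-01-01.
Applying '+267 days' to 2084-01-01: counting 267 days forward gives 2084-09-24.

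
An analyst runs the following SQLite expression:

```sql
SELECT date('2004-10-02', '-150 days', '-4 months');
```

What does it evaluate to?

Applying '-150 days' to 2004-10-02: counting 150 days back gives 2004-05-05.
Adding -4 months to 2004-05-05 gives 2004-01-05.

2004-01-05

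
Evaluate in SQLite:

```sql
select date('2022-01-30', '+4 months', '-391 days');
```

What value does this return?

Adding +4 months to 2022-01-30 gives 2022-05-30.
Applying '-391 days' to 2022-05-30: counting 391 days back gives 2021-05-04.

2021-05-04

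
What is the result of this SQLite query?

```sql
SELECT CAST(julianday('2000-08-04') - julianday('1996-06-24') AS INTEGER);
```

1502

6 days remain in June 1996 after the 24th (30 − 24).
Full months from July 1996 through July 2000 contribute their day counts.
Then 4 days into August 2000.
Total: 6 + 31 + 31 + 30 + 31 + 30 + 31 + 31 + 28 + 31 + 30 + 31 + 30 + 31 + 31 + 30 + 31 + 30 + 31 + 31 + 28 + 31 + 30 + 31 + 30 + 31 + 31 + 30 + 31 + 30 + 31 + 31 + 28 + 31 + 30 + 31 + 30 + 31 + 31 + 30 + 31 + 30 + 31 + 31 + 29 + 31 + 30 + 31 + 30 + 31 + 4 = 1502.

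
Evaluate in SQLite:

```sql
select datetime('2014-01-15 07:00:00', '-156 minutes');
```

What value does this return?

2014-01-15 04:24:00

156 minutes = 2h 36m; -156 minutes from 2014-01-15 07:00:00 is 2014-01-15 04:24:00.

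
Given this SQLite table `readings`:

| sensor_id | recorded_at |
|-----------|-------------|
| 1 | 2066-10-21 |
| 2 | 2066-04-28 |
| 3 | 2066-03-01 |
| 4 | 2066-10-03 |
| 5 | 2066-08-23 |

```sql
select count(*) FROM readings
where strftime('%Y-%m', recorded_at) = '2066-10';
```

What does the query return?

Rows with year-month 2066-10: 2066-10-21, 2066-10-03 → 2.

2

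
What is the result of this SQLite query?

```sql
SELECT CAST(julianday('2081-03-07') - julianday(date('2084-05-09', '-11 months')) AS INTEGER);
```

-824

Adding -11 months to 2084-05-09 gives 2083-06-09.
24 days remain in March 2081 after the 7th (31 − 7).
Full months from April 2081 through May 2083 contribute their day counts.
Then 9 days into June 2083.
Total: 24 + 30 + 31 + 30 + 31 + 31 + 30 + 31 + 30 + 31 + 31 + 28 + 31 + 30 + 31 + 30 + 31 + 31 + 30 + 31 + 30 + 31 + 31 + 28 + 31 + 30 + 31 + 9 = 824.
The subtraction is earlier − later, so the result is −824 → -824.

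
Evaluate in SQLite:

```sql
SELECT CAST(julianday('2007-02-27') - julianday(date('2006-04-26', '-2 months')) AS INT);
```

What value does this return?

366

Adding -2 months to 2006-04-26 gives 2006-02-26.
2 days remain in February 2006 after the 26th (28 − 26).
Full months from March 2006 through January 2007 contribute their day counts.
Then 27 days into February 2007.
Total: 2 + 31 + 30 + 31 + 30 + 31 + 31 + 30 + 31 + 30 + 31 + 31 + 27 = 366.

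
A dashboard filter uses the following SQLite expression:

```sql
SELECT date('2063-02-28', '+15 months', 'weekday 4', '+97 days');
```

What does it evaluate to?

Adding +15 months to 2063-02-28 gives 2064-05-28.
`weekday 4` advances to the next Thursday; 2064-05-28 is a Wednesday, so it moves forward to 2064-05-29.
Applying '+97 days' to 2064-05-29: counting 97 days forward gives 2064-09-03.

2064-09-03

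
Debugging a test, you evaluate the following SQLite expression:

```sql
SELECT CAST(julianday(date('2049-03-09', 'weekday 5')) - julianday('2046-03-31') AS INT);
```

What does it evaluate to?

1077

`weekday 5` advances to the next Friday; 2049-03-09 is a Tuesday, so it moves forward to 2049-03-12.
0 days remain in March 2046 after the 31st (31 − 31).
Full months from April 2046 through February 2049 contribute their day counts.
Then 12 days into March 2049.
Total: 0 + 30 + 31 + 30 + 31 + 31 + 30 + 31 + 30 + 31 + 31 + 28 + 31 + 30 + 31 + 30 + 31 + 31 + 30 + 31 + 30 + 31 + 31 + 29 + 31 + 30 + 31 + 30 + 31 + 31 + 30 + 31 + 30 + 31 + 31 + 28 + 12 = 1077.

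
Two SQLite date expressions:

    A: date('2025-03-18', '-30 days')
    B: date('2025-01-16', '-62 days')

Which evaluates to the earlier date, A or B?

B

A = 2025-02-16.
B = 2024-11-15.
B is earlier.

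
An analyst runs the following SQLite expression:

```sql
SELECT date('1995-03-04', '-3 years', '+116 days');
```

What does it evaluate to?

1992-06-28

Adding -3 years to 1995-03-04 gives 1992-03-04.
Applying '+116 days' to 1992-03-04: counting 116 days forward gives 1992-06-28.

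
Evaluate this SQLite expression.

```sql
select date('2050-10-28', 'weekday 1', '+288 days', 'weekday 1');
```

`weekday 1` advances to the next Monday; 2050-10-28 is a Friday, so it moves forward to 2050-10-31.
Applying '+288 days' to 2050-10-31: counting 288 days forward gives 2051-08-15.
`weekday 1` advances to the next Monday; 2051-08-15 is a Tuesday, so it moves forward to 2051-08-21.

2051-08-21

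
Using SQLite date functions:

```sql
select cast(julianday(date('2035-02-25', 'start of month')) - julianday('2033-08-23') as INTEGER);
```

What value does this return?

`start of month` rewinds 2035-02-25 to 2035-02-01.
8 days remain in August 2033 after the 23rd (31 − 23).
Full months from September 2033 through January 2035 contribute their day counts.
Then 1 day into February 2035.
Total: 8 + 30 + 31 + 30 + 31 + 31 + 28 + 31 + 30 + 31 + 30 + 31 + 31 + 30 + 31 + 30 + 31 + 31 + 1 = 527.

527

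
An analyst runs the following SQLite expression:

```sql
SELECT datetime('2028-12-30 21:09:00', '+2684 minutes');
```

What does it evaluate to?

2684 minutes = 44h 44m; +2684 minutes from 2028-12-30 21:09:00 is 2029-01-01 17:53:00 (crosses midnight).

2029-01-01 17:53:00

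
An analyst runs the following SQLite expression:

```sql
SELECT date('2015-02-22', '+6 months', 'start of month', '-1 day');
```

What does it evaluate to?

2015-07-31

Adding +6 months to 2015-02-22 gives 2015-08-22.
`start of month` rewinds 2015-08-22 to 2015-08-01.
Going back 1 day from 2015-08-01 reaches 2015-07-31 (last day of July, 31 days).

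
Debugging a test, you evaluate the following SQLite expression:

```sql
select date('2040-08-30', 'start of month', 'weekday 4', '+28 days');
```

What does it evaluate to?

2040-08-30

`start of month` rewinds 2040-08-30 to 2040-08-01.
`weekday 4` advances to the next Thursday; 2040-08-01 is a Wednesday, so it moves forward to 2040-08-02.
Advancing 28 more days within August lands on 2040-08-30.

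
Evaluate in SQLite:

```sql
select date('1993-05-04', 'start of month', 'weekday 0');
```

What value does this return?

`start of month` rewinds 1993-05-04 to 1993-05-01.
`weekday 0` advances to the next Sunday; 1993-05-01 is a Saturday, so it moves forward to 1993-05-02.

1993-05-02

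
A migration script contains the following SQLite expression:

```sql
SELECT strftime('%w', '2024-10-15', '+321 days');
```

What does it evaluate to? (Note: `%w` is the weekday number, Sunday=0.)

1

First apply '+321 days': 2024-10-15 → 2025-09-01.
2025-09-01 is a Monday; with Sunday=0 that is 1.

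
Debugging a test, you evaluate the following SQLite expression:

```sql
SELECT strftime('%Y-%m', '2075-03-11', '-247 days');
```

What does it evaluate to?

First apply '-247 days': 2075-03-11 → 2074-07-07.
`%Y-%m` extracts the year-month: 2074-07.

2074-07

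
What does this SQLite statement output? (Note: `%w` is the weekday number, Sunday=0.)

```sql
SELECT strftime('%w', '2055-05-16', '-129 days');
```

4

First apply '-129 days': 2055-05-16 → 2055-01-07.
2055-01-07 is a Thursday; with Sunday=0 that is 4.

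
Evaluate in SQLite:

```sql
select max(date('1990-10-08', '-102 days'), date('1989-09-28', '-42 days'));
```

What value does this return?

date('1990-10-08', '-102 days') → 1990-06-28.
date('1989-09-28', '-42 days') → 1989-08-17.
Later of the two is 1990-06-28.

1990-06-28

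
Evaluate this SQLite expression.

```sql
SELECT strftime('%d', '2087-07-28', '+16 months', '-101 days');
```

First apply '+16 months', '-101 days': 2087-07-28 → 2088-08-19.
`%d` extracts the 2-digit day of month: 19.

19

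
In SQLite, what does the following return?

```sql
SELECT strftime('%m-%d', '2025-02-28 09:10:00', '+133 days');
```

07-11

First apply '+133 days': 2025-02-28 09:10:00 → 2025-07-11 09:10:00.
`%m-%d` extracts the month-day: 07-11.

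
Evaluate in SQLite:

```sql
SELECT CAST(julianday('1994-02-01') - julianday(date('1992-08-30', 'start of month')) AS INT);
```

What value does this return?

`start of month` rewinds 1992-08-30 to 1992-08-01.
30 days remain in August 1992 after the 1st (31 − 1).
Full months from September 1992 through January 1994 contribute their day counts.
Then 1 day into February 1994.
Total: 30 + 30 + 31 + 30 + 31 + 31 + 28 + 31 + 30 + 31 + 30 + 31 + 31 + 30 + 31 + 30 + 31 + 31 + 1 = 549.

549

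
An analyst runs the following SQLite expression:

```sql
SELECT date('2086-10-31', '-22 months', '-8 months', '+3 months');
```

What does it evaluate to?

2084-08-01

Adding -22 months to 2086-10-31 gives 2084-12-31.
Adding -8 months to 2084-12-31 targets 2084-04-31. April 2084 has only 30 days, so SQLite normalizes the 1-day overflow forward to 2084-05-01.
Adding +3 months to 2084-05-01 gives 2084-08-01.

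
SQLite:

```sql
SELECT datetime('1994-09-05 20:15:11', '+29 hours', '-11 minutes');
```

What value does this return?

+29 hours from 1994-09-05 20:15:11 is 1994-09-07 01:15:11 (crosses midnight).
-11 minutes from 1994-09-07 01:15:11 is 1994-09-07 01:04:11.

1994-09-07 01:04:11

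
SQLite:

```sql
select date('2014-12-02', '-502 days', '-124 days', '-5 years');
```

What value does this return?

2008-03-16

Applying '-502 days' to 2014-12-02: counting 502 days back gives 2013-07-18.
Applying '-124 days' to 2013-07-18: counting 124 days back gives 2013-03-16.
Adding -5 years to 2013-03-16 gives 2008-03-16.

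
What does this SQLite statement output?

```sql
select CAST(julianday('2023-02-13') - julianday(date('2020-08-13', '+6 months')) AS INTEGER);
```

730

Adding +6 months to 2020-08-13 gives 2021-02-13.
15 days remain in February 2021 after the 13th (28 − 13).
Full months from March 2021 through January 2023 contribute their day counts.
Then 13 days into February 2023.
Total: 15 + 31 + 30 + 31 + 30 + 31 + 31 + 30 + 31 + 30 + 31 + 31 + 28 + 31 + 30 + 31 + 30 + 31 + 31 + 30 + 31 + 30 + 31 + 31 + 13 = 730.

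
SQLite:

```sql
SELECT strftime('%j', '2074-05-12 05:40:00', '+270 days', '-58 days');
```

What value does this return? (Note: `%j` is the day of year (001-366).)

First apply '+270 days', '-58 days': 2074-05-12 05:40:00 → 2074-12-10 05:40:00.
Day-of-year for 2074-12-10: days since 2074-01-01 inclusive = 344, zero-padded to 344.

344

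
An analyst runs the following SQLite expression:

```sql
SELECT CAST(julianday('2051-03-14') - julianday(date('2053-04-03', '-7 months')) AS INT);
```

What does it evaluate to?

Adding -7 months to 2053-04-03 gives 2052-09-03.
17 days remain in March 2051 after the 14th (31 − 14).
Full months from April 2051 through August 2052 contribute their day counts.
Then 3 days into September 2052.
Total: 17 + 30 + 31 + 30 + 31 + 31 + 30 + 31 + 30 + 31 + 31 + 29 + 31 + 30 + 31 + 30 + 31 + 31 + 3 = 539.
The subtraction is earlier − later, so the result is −539 → -539.

-539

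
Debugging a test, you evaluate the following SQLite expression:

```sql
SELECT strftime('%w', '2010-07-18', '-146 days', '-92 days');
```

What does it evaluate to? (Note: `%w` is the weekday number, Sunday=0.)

First apply '-146 days', '-92 days': 2010-07-18 → 2009-11-22.
2009-11-22 is a Sunday; with Sunday=0 that is 0.

0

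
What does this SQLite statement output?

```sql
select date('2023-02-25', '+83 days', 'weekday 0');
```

2023-05-21

Applying '+83 days' to 2023-02-25: counting 83 days forward gives 2023-05-19.
`weekday 0` advances to the next Sunday; 2023-05-19 is a Friday, so it moves forward to 2023-05-21.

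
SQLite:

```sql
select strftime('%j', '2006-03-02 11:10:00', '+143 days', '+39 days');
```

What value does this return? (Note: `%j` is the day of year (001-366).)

First apply '+143 days', '+39 days': 2006-03-02 11:10:00 → 2006-08-31 11:10:00.
Day-of-year for 2006-08-31: days since 2006-01-01 inclusive = 243, zero-padded to 243.

243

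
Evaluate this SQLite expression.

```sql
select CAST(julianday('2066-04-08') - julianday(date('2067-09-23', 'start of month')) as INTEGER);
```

-511

`start of month` rewinds 2067-09-23 to 2067-09-01.
22 days remain in April 2066 after the 8th (30 − 8).
Full months from May 2066 through August 2067 contribute their day counts.
Then 1 day into September 2067.
Total: 22 + 31 + 30 + 31 + 31 + 30 + 31 + 30 + 31 + 31 + 28 + 31 + 30 + 31 + 30 + 31 + 31 + 1 = 511.
The subtraction is earlier − later, so the result is −511 → -511.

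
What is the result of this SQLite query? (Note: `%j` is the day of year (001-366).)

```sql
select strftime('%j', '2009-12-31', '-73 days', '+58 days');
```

First apply '-73 days', '+58 days': 2009-12-31 → 2009-12-16.
Day-of-year for 2009-12-16: days since 2009-01-01 inclusive = 350, zero-padded to 350.

350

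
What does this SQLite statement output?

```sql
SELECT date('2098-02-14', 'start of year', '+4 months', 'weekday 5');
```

`start of year` rewinds 2098-02-14 to 2098-01-01.
Adding +4 months to 2098-01-01 gives 2098-05-01.
`weekday 5` advances to the next Friday; 2098-05-01 is a Thursday, so it moves forward to 2098-05-02.

2098-05-02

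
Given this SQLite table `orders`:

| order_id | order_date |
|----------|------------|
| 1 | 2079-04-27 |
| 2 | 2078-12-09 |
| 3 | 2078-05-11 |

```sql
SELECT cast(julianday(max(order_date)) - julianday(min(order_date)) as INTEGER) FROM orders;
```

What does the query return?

MIN = 2078-05-11, MAX = 2079-04-27.
20 days remain in May 2078 after the 11th (31 − 11).
Full months from June 2078 through March 2079 contribute their day counts.
Then 27 days into April 2079.
Total: 20 + 30 + 31 + 31 + 30 + 31 + 30 + 31 + 31 + 28 + 31 + 27 = 351.

351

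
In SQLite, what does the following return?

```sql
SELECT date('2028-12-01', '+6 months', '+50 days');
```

2029-07-21

Adding +6 months to 2028-12-01 gives 2029-06-01.
Applying '+50 days' to 2029-06-01: counting 50 days forward gives 2029-07-21.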